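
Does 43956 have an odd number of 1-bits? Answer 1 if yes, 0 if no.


0b1010101110110100 has 9 ones => parity 1

1


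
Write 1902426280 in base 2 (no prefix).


1902426280 = 1110001011001001011100010101000 in binary

1110001011001001011100010101000


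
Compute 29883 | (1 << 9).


29883 | (1 << 9) = 29883 | 512 = 30395

30395


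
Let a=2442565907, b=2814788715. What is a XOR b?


2442565907 ^ 2814788715 = 911269240

911269240


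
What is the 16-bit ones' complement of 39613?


39613 ^ 65535 = 25922

25922


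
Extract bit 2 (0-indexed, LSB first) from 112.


0b1110000, position 2 = 0

0


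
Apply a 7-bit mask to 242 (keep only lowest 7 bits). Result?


242 & 127 = 114

114


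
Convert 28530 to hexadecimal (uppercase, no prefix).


28530 = 6F72 hex

6F72


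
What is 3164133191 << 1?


0b10111100100110001101011101000111 << 1 = 0b101111001001100011010111010001110 = 6328266382

6328266382


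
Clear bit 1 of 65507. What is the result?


65507 & ~(1 << 1) = 65505

65505


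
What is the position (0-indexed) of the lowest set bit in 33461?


0b1000001010110101. Lowest set bit at position 0

0


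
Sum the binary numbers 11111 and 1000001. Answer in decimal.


11111 + 1000001 = 1100000 = 96

96


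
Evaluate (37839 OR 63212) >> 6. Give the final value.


Step 1: 37839 | 63212 = 63471
Step 2: 63471 >> 6 = 991

991


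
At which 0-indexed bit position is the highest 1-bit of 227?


0b11100011. Highest set bit at position 7

7


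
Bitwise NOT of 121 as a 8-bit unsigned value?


~0b1111001 = 0b10000110 = 134 (8-bit unsigned)

134


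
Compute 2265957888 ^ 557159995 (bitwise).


0b10000111000011111100011000000000 ^ 0b100001001101011001011000111011 = 0b10100110001110100101000000111011 = 2788839483

2788839483


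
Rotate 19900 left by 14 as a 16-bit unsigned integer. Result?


Rotate 0b100110110111100 left by 14 (16-bit) = 0b1001101101111 = 4975

4975


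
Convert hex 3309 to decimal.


3309 hex = 13065 decimal

13065


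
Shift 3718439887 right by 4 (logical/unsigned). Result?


0b11011101101000101110001111001111 >> 4 = 0b1101110110100010111000111100 = 232402492

232402492


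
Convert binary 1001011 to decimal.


1001011 in decimal = 75

75


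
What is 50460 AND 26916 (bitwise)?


0b1100010100011100 & 0b110100100100100 = 0b100000100000100 = 16644

16644


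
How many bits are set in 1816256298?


0b1101100010000011101111100101010 has 16 set bits

16


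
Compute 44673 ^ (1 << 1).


44673 ^ (1 << 1) = 44673 ^ 2 = 44675

44675


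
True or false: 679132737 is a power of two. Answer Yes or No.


0b101000011110101011111001000001. Multiple bits set => No

No


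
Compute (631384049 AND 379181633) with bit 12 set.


Step 1: 631384049 & 379181633 = 75498049
Step 2: 75498049 | (1 << 12) = 75498049 | 4096 = 75502145

75502145


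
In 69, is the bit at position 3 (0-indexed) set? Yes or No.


0b1000101, bit 3 = 0. No

No


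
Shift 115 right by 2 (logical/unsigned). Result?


0b1110011 >> 2 = 0b11100 = 28

28


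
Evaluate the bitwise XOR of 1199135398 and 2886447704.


0b1000111011110010101101010100110 ^ 0b10101100000010111011001001011000 = 0b11101011011100101110100011111110 = 3950176510

3950176510


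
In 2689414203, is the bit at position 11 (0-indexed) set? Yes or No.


0b10100000010011010011010000111011, bit 11 = 0. No

No


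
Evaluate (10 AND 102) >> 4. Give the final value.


Step 1: 10 & 102 = 2
Step 2: 2 >> 4 = 0

0


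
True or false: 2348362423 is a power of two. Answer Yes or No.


0b10001011111110010010101010110111. Multiple bits set => No

No


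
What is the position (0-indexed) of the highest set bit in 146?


0b10010010. Highest set bit at position 7

7


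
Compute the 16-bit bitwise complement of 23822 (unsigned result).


~0b101110100001110 = 0b1010001011110001 = 41713 (16-bit unsigned)

41713


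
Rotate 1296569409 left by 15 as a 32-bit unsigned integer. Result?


Rotate 0b1001101010010000001010001000001 left by 15 (32-bit) = 0b1010001000001010011010100100 = 169911972

169911972


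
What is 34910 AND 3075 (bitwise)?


0b1000100001011110 & 0b110000000011 = 0b100000000010 = 2050

2050


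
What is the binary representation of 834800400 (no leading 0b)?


834800400 = 110001110000100000101100010000 in binary

110001110000100000101100010000


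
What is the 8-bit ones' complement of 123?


123 ^ 255 = 132

132


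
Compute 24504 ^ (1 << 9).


24504 ^ (1 << 9) = 24504 ^ 512 = 23992

23992


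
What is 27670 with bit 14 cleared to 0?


27670 & ~(1 << 14) = 11286

11286


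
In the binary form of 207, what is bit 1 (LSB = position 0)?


0b11001111, position 1 = 1

1


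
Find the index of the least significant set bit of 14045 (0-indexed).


0b11011011011101. Lowest set bit at position 0

0


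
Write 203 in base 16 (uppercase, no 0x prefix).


203 = CB hex

CB


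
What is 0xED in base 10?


ED hex = 237 decimal

237


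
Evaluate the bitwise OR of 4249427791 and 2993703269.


0b11111101010010010001111101001111 | 0b10110010011100000100100101100101 = 0b11111111011110010101111101101111 = 4286144367

4286144367


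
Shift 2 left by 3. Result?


0b10 << 3 = 0b10000 = 16

16


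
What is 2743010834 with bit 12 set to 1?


2743010834 | (1 << 12) = 2743010834 | 4096 = 2743014930

2743014930


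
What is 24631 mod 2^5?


24631 & 31 = 23

23


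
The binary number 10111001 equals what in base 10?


10111001 in decimal = 185

185


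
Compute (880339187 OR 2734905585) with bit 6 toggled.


Step 1: 880339187 | 2734905585 = 3078355187
Step 2: 3078355187 ^ (1 << 6) = 3078355187 ^ 64 = 3078355123

3078355123


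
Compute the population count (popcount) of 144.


0b10010000 has 2 set bits

2


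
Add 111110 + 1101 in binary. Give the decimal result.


111110 + 1101 = 1001011 = 75

75


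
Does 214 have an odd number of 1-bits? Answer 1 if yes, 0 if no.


0b11010110 has 5 ones => parity 1

1


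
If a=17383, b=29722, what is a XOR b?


17383 ^ 29722 = 14333

14333


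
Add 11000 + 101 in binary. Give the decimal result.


11000 + 101 = 11101 = 29

29


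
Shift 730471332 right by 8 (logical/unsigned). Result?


0b101011100010100001101110100100 >> 8 = 0b1010111000101000011011 = 2853403

2853403


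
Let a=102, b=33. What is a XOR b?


102 ^ 33 = 71

71


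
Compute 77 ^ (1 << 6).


77 ^ (1 << 6) = 77 ^ 64 = 13

13


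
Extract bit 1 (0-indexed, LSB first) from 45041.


0b1010111111110001, position 1 = 0

0


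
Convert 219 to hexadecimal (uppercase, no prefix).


219 = DB hex

DB


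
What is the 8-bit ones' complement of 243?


243 ^ 255 = 12

12


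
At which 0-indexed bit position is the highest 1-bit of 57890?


0b1110001000100010. Highest set bit at position 15

15


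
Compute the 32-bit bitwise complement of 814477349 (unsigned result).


~0b110000100010111111000000100101 = 0b11001111011101000000111111011010 = 3480489946 (32-bit unsigned)

3480489946


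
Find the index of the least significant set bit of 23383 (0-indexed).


0b101101101010111. Lowest set bit at position 0

0


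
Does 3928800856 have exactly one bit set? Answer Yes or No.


0b11101010001011001011111001011000. Multiple bits set => No

No


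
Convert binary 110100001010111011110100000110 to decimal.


110100001010111011110100000110 in decimal = 875281670

875281670


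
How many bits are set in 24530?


0b101111111010010 has 10 set bits

10


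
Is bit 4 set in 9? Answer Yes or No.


0b1001, bit 4 = 0. No

No


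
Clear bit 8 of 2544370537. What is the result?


2544370537 & ~(1 << 8) = 2544370281

2544370281


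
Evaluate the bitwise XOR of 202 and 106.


0b11001010 ^ 0b1101010 = 0b10100000 = 160

160


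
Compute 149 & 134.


0b10010101 & 0b10000110 = 0b10000100 = 132

132


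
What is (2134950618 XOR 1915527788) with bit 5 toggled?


Step 1: 2134950618 ^ 1915527788 = 225206454
Step 2: 225206454 ^ (1 << 5) = 225206454 ^ 32 = 225206422

225206422


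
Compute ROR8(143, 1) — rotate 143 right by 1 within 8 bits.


Rotate 0b10001111 right by 1 (8-bit) = 0b11000111 = 199

199


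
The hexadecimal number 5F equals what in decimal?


5F hex = 95 decimal

95


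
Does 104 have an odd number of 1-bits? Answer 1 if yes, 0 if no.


0b1101000 has 3 ones => parity 1

1


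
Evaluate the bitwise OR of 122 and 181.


0b1111010 | 0b10110101 = 0b11111111 = 255

255


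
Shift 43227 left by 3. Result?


0b1010100011011011 << 3 = 0b1010100011011011000 = 345816

345816


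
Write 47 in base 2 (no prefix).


47 = 101111 in binary

101111


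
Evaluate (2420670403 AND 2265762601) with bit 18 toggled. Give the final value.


Step 1: 2420670403 & 2265762601 = 2148027137
Step 2: 2148027137 ^ (1 << 18) = 2148027137 ^ 262144 = 2148289281

2148289281


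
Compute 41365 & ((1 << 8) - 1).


41365 & 255 = 149

149


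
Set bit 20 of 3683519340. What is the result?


3683519340 | (1 << 20) = 3683519340 | 1048576 = 3684567916

3684567916


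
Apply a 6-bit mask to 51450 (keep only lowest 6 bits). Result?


51450 & 63 = 58

58


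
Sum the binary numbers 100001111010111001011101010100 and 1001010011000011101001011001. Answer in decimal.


100001111010111001011101010100 + 1001010011000011101001011001 = 101011001101111101000110101101 = 725078445

725078445


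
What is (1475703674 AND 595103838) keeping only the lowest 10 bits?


Step 1: 1475703674 & 595103838 = 57675866
Step 2: 57675866 & 1023 = 90

90


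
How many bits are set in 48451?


0b1011110101000011 has 9 set bits

9


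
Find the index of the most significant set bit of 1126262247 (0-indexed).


0b1000011001000010110010111100111. Highest set bit at position 30

30


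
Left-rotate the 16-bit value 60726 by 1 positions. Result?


Rotate 0b1110110100110110 left by 1 (16-bit) = 0b1101101001101101 = 55917

55917


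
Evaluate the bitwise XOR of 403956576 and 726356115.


0b11000000100111110001101100000 ^ 0b101011010010110101000010010011 = 0b110011010110001011001111110011 = 861451251

861451251


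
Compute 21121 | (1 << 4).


21121 | (1 << 4) = 21121 | 16 = 21137

21137


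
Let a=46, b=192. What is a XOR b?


46 ^ 192 = 238

238


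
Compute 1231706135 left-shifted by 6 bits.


0b1001001011010100101100000010111 << 6 = 0b1001001011010100101100000010111000000 = 78829192640

78829192640


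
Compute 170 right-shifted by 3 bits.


0b10101010 >> 3 = 0b10101 = 21

21


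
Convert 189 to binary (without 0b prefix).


189 = 10111101 in binary

10111101


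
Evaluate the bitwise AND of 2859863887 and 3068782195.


0b10101010011101100000111101001111 & 0b10110110111010011110011001110011 = 0b10100010011000000000011001000011 = 2724202051

2724202051


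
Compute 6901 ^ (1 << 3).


6901 ^ (1 << 3) = 6901 ^ 8 = 6909

6909


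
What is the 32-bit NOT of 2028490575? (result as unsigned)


~0b1111000111010000100111101001111 = 0b10000111000101111011000010110000 = 2266476720 (32-bit unsigned)

2266476720


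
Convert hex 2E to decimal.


2E hex = 46 decimal

46


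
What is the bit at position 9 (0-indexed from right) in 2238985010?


0b10000101011101000011001100110010, position 9 = 1

1


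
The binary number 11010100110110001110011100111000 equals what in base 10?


11010100110110001110011100111000 in decimal = 3570984760

3570984760


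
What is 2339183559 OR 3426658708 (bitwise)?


0b10001011011011010001101111000111 | 0b11001100001111101010100110010100 = 0b11001111011111111011101111010111 = 3481254871

3481254871


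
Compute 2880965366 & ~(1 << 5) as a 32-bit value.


2880965366 & ~(1 << 5) = 2880965334

2880965334


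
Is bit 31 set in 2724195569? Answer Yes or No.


0b10100010010111111110110011110001, bit 31 = 1. Yes

Yes


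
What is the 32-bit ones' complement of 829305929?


829305929 ^ 4294967295 = 3465661366

3465661366


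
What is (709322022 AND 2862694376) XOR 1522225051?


Step 1: 709322022 & 2862694376 = 704718112
Step 2: 704718112 ^ 1522225051 = 1891265211

1891265211


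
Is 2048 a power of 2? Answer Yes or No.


0b100000000000. Only one bit set => Yes

Yes


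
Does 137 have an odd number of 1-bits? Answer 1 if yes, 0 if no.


0b10001001 has 3 ones => parity 1

1


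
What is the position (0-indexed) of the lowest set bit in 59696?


0b1110100100110000. Lowest set bit at position 4

4


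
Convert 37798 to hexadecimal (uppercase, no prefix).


37798 = 93A6 hex

93A6


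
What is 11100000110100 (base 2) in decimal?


11100000110100 in decimal = 14388

14388


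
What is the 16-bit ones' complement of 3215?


3215 ^ 65535 = 62320

62320


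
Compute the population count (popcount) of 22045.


0b101011000011101 has 8 set bits

8


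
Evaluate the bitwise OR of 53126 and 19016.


0b1100111110000110 | 0b100101001001000 = 0b1100111111001110 = 53198

53198


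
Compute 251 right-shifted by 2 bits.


0b11111011 >> 2 = 0b111110 = 62

62


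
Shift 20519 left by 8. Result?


0b101000000100111 << 8 = 0b10100000010011100000000 = 5252864

5252864


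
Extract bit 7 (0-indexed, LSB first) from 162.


0b10100010, position 7 = 1

1


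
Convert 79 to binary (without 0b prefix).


79 = 1001111 in binary

1001111


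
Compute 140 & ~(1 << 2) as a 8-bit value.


140 & ~(1 << 2) = 136

136


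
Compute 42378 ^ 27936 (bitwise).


0b1010010110001010 ^ 0b110110100100000 = 0b1100100010101010 = 51370

51370


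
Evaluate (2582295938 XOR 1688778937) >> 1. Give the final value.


Step 1: 2582295938 ^ 1688778937 = 4248964411
Step 2: 4248964411 >> 1 = 2124482205

2124482205


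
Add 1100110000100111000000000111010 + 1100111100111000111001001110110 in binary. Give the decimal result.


1100110000100111000000000111010 + 1100111100111000111001001110110 = 11001101101011111111001010110000 = 3450860208

3450860208


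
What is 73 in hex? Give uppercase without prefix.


73 = 49 hex

49


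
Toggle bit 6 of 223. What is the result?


223 ^ (1 << 6) = 223 ^ 64 = 159

159


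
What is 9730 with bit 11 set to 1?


9730 | (1 << 11) = 9730 | 2048 = 11778

11778


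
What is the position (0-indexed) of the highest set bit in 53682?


0b1101000110110010. Highest set bit at position 15

15


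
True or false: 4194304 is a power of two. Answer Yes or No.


0b10000000000000000000000. Only one bit set => Yes

Yes


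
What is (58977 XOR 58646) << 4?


Step 1: 58977 ^ 58646 = 887
Step 2: 887 << 4 = 14192

14192


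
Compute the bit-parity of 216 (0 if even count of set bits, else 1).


0b11011000 has 4 ones => parity 0

0


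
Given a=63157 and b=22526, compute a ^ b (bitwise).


63157 ^ 22526 = 41291

41291


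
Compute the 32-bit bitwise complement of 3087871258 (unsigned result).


~0b10111000000011010010110100011010 = 0b1000111111100101101001011100101 = 1207096037 (32-bit unsigned)

1207096037


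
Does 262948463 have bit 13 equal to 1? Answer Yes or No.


0b1111101011000100011001101111, bit 13 = 0. No

No


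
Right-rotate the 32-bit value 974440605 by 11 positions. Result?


Rotate 0b111010000101001100100010011101 right by 11 (32-bit) = 0b10011101001110100001010011001 = 329728665

329728665


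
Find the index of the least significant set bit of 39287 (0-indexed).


0b1001100101110111. Lowest set bit at position 0

0


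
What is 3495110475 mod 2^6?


3495110475 & 63 = 11

11


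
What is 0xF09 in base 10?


F09 hex = 3849 decimal

3849


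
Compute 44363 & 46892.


0b1010110101001011 & 0b1011011100101100 = 0b1010010100001000 = 42248

42248


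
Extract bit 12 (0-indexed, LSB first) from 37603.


0b1001001011100011, position 12 = 1

1


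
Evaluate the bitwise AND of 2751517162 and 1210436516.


0b10100100000000001101000111101010 & 0b1001000001001011100101110100100 = 0b1100000110100000 = 49568

49568


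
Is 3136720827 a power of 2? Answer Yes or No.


0b10111010111101101000111110111011. Multiple bits set => No

No


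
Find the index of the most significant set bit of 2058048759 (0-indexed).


0b1111010101010110101010011110111. Highest set bit at position 30

30


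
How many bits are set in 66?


0b1000010 has 2 set bits

2


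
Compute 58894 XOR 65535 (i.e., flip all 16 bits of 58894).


58894 ^ 65535 = 6641

6641


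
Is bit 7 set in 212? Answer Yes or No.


0b11010100, bit 7 = 1. Yes

Yes


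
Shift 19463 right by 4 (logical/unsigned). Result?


0b100110000000111 >> 4 = 0b10011000000 = 1216

1216


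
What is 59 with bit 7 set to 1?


59 | (1 << 7) = 59 | 128 = 187

187


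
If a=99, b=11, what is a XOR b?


99 ^ 11 = 104

104


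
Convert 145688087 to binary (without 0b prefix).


145688087 = 1000101011110000011000010111 in binary

1000101011110000011000010111


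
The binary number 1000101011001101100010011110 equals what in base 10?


1000101011001101100010011110 in decimal = 145545374

145545374


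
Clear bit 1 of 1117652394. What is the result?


1117652394 & ~(1 << 1) = 1117652392

1117652392


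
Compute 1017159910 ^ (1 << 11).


1017159910 ^ (1 << 11) = 1017159910 ^ 2048 = 1017161958

1017161958


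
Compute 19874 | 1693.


0b100110110100010 | 0b11010011101 = 0b100111110111111 = 20415

20415


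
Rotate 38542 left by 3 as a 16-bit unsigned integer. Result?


Rotate 0b1001011010001110 left by 3 (16-bit) = 0b1011010001110100 = 46196

46196


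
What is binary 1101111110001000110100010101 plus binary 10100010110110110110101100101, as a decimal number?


1101111110001000110100010101 + 10100010110110110110101100101 = 100010010100111111101001111010 = 575928954

575928954


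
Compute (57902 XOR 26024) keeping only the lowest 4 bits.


Step 1: 57902 ^ 26024 = 34694
Step 2: 34694 & 15 = 6

6


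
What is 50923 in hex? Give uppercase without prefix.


50923 = C6EB hex

C6EB


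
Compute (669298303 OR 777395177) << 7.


Step 1: 669298303 | 777395177 = 804700159
Step 2: 804700159 << 7 = 103001620352

103001620352


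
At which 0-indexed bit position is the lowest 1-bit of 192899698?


0b1011011111110110101001110010. Lowest set bit at position 1

1


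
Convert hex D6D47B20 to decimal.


D6D47B20 hex = 3604249376 decimal

3604249376


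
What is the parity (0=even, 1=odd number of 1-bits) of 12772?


0b11000111100100 has 7 ones => parity 1

1


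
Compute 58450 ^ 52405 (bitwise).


0b1110010001010010 ^ 0b1100110010110101 = 0b10100011100111 = 10471

10471


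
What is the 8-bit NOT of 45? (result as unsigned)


~0b101101 = 0b11010010 = 210 (8-bit unsigned)

210


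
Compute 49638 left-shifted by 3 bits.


0b1100000111100110 << 3 = 0b1100000111100110000 = 397104

397104


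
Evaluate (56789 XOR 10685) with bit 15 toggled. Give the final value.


Step 1: 56789 ^ 10685 = 62568
Step 2: 62568 ^ (1 << 15) = 62568 ^ 32768 = 29800

29800


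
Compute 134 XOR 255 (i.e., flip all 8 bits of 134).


134 ^ 255 = 121

121


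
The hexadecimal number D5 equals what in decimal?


D5 hex = 213 decimal

213


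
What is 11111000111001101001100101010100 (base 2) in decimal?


11111000111001101001100101010100 in decimal = 4175862100

4175862100


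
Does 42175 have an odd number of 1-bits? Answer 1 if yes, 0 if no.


0b1010010010111111 has 10 ones => parity 0

0


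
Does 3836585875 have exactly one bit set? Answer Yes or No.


0b11100100101011011010011110010011. Multiple bits set => No

No


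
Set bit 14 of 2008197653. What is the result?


2008197653 | (1 << 14) = 2008197653 | 16384 = 2008214037

2008214037


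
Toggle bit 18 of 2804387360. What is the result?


2804387360 ^ (1 << 18) = 2804387360 ^ 262144 = 2804125216

2804125216


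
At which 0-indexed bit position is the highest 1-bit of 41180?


0b1010000011011100. Highest set bit at position 15

15


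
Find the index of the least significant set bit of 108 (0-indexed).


0b1101100. Lowest set bit at position 2

2


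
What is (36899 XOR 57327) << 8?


Step 1: 36899 ^ 57327 = 20428
Step 2: 20428 << 8 = 5229568

5229568


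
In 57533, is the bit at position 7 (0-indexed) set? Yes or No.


0b1110000010111101, bit 7 = 1. Yes

Yes


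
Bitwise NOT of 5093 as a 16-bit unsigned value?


~0b1001111100101 = 0b1110110000011010 = 60442 (16-bit unsigned)

60442


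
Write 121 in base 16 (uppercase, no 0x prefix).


121 = 79 hex

79


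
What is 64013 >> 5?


0b1111101000001101 >> 5 = 0b11111010000 = 2000

2000


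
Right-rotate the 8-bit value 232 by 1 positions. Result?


Rotate 0b11101000 right by 1 (8-bit) = 0b1110100 = 116

116


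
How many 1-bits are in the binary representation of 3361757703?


0b11001000011000000101101000000111 has 12 set bits

12


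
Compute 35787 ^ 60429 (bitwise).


0b1000101111001011 ^ 0b1110110000001101 = 0b110011111000110 = 26566

26566


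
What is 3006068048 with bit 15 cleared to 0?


3006068048 & ~(1 << 15) = 3006035280

3006035280


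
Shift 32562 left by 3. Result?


0b111111100110010 << 3 = 0b111111100110010000 = 260496

260496


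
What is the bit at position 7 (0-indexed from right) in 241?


0b11110001, position 7 = 1

1


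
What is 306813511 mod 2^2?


306813511 & 3 = 3

3


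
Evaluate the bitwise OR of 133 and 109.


0b10000101 | 0b1101101 = 0b11101101 = 237

237


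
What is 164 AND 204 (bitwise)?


0b10100100 & 0b11001100 = 0b10000100 = 132

132


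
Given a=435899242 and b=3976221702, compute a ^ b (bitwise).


435899242 ^ 3976221702 = 4110098284

4110098284


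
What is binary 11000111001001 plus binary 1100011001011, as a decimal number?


11000111001001 + 1100011001011 = 100101010010100 = 19092

19092


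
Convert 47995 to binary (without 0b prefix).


47995 = 1011101101111011 in binary

1011101101111011


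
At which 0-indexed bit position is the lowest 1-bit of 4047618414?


0b11110001010000011100000101101110. Lowest set bit at position 1

1


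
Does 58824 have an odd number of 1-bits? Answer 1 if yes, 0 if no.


0b1110010111001000 has 8 ones => parity 0

0


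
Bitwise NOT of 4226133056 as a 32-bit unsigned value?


~0b11111011111001011010110001000000 = 0b100000110100101001110111111 = 68834239 (32-bit unsigned)

68834239


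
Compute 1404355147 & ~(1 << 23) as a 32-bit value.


1404355147 & ~(1 << 23) = 1395966539

1395966539


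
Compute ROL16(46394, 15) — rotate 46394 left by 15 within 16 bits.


Rotate 0b1011010100111010 left by 15 (16-bit) = 0b101101010011101 = 23197

23197


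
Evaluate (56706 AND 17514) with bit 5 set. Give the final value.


Step 1: 56706 & 17514 = 17410
Step 2: 17410 | (1 << 5) = 17410 | 32 = 17442

17442


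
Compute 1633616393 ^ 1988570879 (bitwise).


0b1100001010111110000001000001001 ^ 0b1110110100001110010111011111111 = 0b10111110110000010110011110110 = 400043254

400043254


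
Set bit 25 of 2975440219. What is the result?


2975440219 | (1 << 25) = 2975440219 | 33554432 = 3008994651

3008994651


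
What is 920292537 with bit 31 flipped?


920292537 ^ (1 << 31) = 920292537 ^ 2147483648 = 3067776185

3067776185


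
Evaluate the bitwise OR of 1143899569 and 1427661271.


0b1000100001011101000010110110001 | 0b1010101000110000110000111010111 = 0b1010101001111101110010111110111 = 1430185463

1430185463


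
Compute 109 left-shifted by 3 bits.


0b1101101 << 3 = 0b1101101000 = 872

872


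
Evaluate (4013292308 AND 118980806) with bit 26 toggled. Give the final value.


Step 1: 4013292308 & 118980806 = 118849540
Step 2: 118849540 ^ (1 << 26) = 118849540 ^ 67108864 = 51740676

51740676


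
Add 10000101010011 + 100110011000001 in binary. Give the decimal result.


10000101010011 + 100110011000001 = 110111000010100 = 28180

28180


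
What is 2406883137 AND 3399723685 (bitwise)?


0b10001111011101100001111101000001 & 0b11001010101000111010101010100101 = 0b10001010001000100000101000000001 = 2317486593

2317486593


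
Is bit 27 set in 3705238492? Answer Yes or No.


0b11011100110110010111001111011100, bit 27 = 1. Yes

Yes


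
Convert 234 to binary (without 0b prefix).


234 = 11101010 in binary

11101010


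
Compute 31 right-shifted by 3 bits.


0b11111 >> 3 = 0b11 = 3

3


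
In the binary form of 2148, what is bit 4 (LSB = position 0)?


0b100001100100, position 4 = 0

0


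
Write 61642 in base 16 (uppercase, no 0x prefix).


61642 = F0CA hex

F0CA


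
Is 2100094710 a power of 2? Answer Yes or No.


0b1111101001011001110011011110110. Multiple bits set => No

No


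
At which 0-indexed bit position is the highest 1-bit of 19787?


0b100110101001011. Highest set bit at position 14

14


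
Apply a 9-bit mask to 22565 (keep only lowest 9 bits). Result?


22565 & 511 = 37

37


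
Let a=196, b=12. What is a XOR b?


196 ^ 12 = 200

200


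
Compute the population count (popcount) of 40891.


0b1001111110111011 has 12 set bits

12


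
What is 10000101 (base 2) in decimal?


10000101 in decimal = 133

133


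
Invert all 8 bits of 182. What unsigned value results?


182 ^ 255 = 73

73


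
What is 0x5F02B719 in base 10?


5F02B719 hex = 1594013465 decimal

1594013465


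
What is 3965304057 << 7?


0b11101100010110011011110011111001 << 7 = 0b111011000101100110111100111110010000000 = 507558919296

507558919296


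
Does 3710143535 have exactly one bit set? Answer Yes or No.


0b11011101001001000100110000101111. Multiple bits set => No

No


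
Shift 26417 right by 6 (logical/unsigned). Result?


0b110011100110001 >> 6 = 0b110011100 = 412

412


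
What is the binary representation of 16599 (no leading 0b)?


16599 = 100000011010111 in binary

100000011010111


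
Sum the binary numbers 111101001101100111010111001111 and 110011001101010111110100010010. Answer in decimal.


111101001101100111010111001111 + 110011001101010111110100010010 = 1110000011010111111001011100001 = 1886122721

1886122721


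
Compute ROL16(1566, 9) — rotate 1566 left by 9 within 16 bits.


Rotate 0b11000011110 left by 9 (16-bit) = 0b11110000001100 = 15372

15372


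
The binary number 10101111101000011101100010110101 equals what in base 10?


10101111101000011101100010110101 in decimal = 2946619573

2946619573


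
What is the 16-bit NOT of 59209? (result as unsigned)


~0b1110011101001001 = 0b1100010110110 = 6326 (16-bit unsigned)

6326


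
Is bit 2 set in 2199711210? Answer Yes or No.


0b10000011000111001110110111101010, bit 2 = 0. No

No


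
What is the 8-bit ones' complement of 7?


7 ^ 255 = 248

248


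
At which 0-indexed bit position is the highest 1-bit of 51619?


0b1100100110100011. Highest set bit at position 15

15


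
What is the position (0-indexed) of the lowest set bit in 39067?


0b1001100010011011. Lowest set bit at position 0

0


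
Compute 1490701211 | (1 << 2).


1490701211 | (1 << 2) = 1490701211 | 4 = 1490701215

1490701215


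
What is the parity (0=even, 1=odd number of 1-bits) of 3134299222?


0b10111010110100011001110001010110 has 17 ones => parity 1

1


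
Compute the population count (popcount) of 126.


0b1111110 has 6 set bits

6


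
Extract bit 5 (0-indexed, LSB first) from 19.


0b10011, position 5 = 0

0


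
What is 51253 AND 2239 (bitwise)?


0b1100100000110101 & 0b100010111111 = 0b100000110101 = 2101

2101


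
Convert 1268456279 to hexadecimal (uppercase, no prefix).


1268456279 = 4B9B1B57 hex

4B9B1B57


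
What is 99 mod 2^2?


99 & 3 = 3

3


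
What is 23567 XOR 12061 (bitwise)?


0b101110000001111 ^ 0b10111100011101 = 0b111001100010010 = 29458

29458


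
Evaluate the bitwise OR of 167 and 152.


0b10100111 | 0b10011000 = 0b10111111 = 191

191


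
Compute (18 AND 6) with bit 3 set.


Step 1: 18 & 6 = 2
Step 2: 2 | (1 << 3) = 2 | 8 = 10

10


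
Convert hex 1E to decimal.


1E hex = 30 decimal

30


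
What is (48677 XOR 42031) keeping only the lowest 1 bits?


Step 1: 48677 ^ 42031 = 6666
Step 2: 6666 & 1 = 0

0


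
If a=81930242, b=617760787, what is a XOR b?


81930242 ^ 617760787 = 540041233

540041233


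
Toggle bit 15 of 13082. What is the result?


13082 ^ (1 << 15) = 13082 ^ 32768 = 45850

45850


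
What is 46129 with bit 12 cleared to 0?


46129 & ~(1 << 12) = 42033

42033


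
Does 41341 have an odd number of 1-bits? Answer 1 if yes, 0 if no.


0b1010000101111101 has 9 ones => parity 1

1


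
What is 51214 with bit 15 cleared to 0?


51214 & ~(1 << 15) = 18446

18446


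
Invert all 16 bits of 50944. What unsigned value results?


50944 ^ 65535 = 14591

14591


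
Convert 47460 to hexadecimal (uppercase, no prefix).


47460 = B964 hex

B964


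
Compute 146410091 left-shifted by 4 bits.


0b1000101110100000101001101011 << 4 = 0b10001011101000001010011010110000 = 2342561456

2342561456


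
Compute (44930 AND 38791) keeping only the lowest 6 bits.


Step 1: 44930 & 38791 = 34690
Step 2: 34690 & 63 = 2

2


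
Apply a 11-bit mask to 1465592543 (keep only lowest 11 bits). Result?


1465592543 & 2047 = 735

735


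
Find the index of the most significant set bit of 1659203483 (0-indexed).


0b1100010111001010110111110011011. Highest set bit at position 30

30


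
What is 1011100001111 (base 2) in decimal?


1011100001111 in decimal = 5903

5903


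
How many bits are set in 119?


0b1110111 has 6 set bits

6


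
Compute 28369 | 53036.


0b110111011010001 | 0b1100111100101100 = 0b1110111111111101 = 61437

61437


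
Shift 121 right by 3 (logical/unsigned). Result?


0b1111001 >> 3 = 0b1111 = 15

15


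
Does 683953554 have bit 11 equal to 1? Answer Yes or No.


0b101000110001000100110110010010, bit 11 = 1. Yes

Yes


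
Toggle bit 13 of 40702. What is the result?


40702 ^ (1 << 13) = 40702 ^ 8192 = 48894

48894


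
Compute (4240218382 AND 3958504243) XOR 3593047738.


Step 1: 4240218382 & 3958504243 = 3903887618
Step 2: 3903887618 ^ 3593047738 = 1050220472

1050220472


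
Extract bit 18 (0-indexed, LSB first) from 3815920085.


0b11100011011100100101000111010101, position 18 = 0

0


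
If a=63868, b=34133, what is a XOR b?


63868 ^ 34133 = 31785

31785


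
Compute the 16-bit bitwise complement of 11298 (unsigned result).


~0b10110000100010 = 0b1101001111011101 = 54237 (16-bit unsigned)

54237


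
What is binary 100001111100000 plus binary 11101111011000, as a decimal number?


100001111100000 + 11101111011000 = 111111110111000 = 32696

32696


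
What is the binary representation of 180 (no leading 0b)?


180 = 10110100 in binary

10110100


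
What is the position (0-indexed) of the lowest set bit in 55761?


0b1101100111010001. Lowest set bit at position 0

0


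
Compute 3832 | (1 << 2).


3832 | (1 << 2) = 3832 | 4 = 3836

3836


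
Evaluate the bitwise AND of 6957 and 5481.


0b1101100101101 & 0b1010101101001 = 0b1000100101001 = 4393

4393


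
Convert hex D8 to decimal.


D8 hex = 216 decimal

216


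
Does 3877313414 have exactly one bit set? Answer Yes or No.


0b11100111000110110001101110000110. Multiple bits set => No

No


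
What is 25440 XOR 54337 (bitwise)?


0b110001101100000 ^ 0b1101010001000001 = 0b1011011100100001 = 46881

46881


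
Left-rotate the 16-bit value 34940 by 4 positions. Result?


Rotate 0b1000100001111100 left by 4 (16-bit) = 0b1000011111001000 = 34760

34760


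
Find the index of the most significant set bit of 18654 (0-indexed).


0b100100011011110. Highest set bit at position 14

14


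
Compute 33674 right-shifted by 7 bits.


0b1000001110001010 >> 7 = 0b100000111 = 263

263


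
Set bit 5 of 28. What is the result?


28 | (1 << 5) = 28 | 32 = 60

60


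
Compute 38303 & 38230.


0b1001010110011111 & 0b1001010101010110 = 0b1001010100010110 = 38166

38166


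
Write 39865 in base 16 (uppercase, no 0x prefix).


39865 = 9BB9 hex

9BB9


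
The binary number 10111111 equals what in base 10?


10111111 in decimal = 191

191


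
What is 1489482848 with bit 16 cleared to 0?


1489482848 & ~(1 << 16) = 1489417312

1489417312


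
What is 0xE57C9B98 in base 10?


E57C9B98 hex = 3850148760 decimal

3850148760


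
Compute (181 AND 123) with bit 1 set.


Step 1: 181 & 123 = 49
Step 2: 49 | (1 << 1) = 49 | 2 = 51

51


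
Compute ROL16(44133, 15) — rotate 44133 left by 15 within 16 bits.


Rotate 0b1010110001100101 left by 15 (16-bit) = 0b1101011000110010 = 54834

54834


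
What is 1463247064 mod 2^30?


1463247064 & 1073741823 = 389505240

389505240


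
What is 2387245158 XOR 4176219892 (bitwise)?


0b10001110010010100111100001100110 ^ 0b11111000111011000000111011110100 = 0b1110110101001100111011010010010 = 1990620818

1990620818


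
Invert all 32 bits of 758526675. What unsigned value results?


758526675 ^ 4294967295 = 3536440620

3536440620


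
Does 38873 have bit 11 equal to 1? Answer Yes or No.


0b1001011111011001, bit 11 = 0. No

No


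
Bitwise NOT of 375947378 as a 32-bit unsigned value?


~0b10110011010001000000001110010 = 0b11101001100101110111111110001101 = 3919019917 (32-bit unsigned)

3919019917


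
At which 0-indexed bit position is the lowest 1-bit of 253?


0b11111101. Lowest set bit at position 0

0


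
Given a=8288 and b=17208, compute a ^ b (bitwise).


8288 ^ 17208 = 25432

25432


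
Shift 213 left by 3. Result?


0b11010101 << 3 = 0b11010101000 = 1704

1704


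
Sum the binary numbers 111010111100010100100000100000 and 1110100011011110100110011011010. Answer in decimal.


111010111100010100100000100000 + 1110100011011110100110011011010 = 10101111011000001001010011111010 = 2942342394

2942342394


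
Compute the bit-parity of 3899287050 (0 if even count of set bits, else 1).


0b11101000011010100110011000001010 has 14 ones => parity 0

0


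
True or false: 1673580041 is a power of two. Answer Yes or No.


0b1100011110000001100111000001001. Multiple bits set => No

No


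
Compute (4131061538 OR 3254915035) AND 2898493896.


Step 1: 4131061538 | 3254915035 = 4131061755
Step 2: 4131061755 & 2898493896 = 2751627720

2751627720


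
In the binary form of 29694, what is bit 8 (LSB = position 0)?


0b111001111111110, position 8 = 1

1


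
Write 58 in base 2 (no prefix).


58 = 111010 in binary

111010


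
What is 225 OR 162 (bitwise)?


0b11100001 | 0b10100010 = 0b11100011 = 227

227


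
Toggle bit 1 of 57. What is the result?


57 ^ (1 << 1) = 57 ^ 2 = 59

59


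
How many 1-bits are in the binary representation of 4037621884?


0b11110000101010010011100001111100 has 16 set bits

16


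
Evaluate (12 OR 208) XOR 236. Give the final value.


Step 1: 12 | 208 = 220
Step 2: 220 ^ 236 = 48

48


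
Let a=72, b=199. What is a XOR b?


72 ^ 199 = 143

143


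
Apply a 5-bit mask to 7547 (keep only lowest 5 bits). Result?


7547 & 31 = 27

27


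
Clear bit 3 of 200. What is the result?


200 & ~(1 << 3) = 192

192


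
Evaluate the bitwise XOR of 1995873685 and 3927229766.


0b1110110111101101001110110010101 ^ 0b11101010000101001100010101000110 = 0b10011100111000100101100011010011 = 2632079571

2632079571


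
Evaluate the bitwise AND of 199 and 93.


0b11000111 & 0b1011101 = 0b1000101 = 69

69


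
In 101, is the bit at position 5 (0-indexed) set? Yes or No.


0b1100101, bit 5 = 1. Yes

Yes


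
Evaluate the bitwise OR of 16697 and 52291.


0b100000100111001 | 0b1100110001000011 = 0b1100110101111011 = 52603

52603


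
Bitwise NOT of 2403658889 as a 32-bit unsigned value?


~0b10001111010001001110110010001001 = 0b1110000101110110001001101110110 = 1891308406 (32-bit unsigned)

1891308406


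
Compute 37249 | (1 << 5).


37249 | (1 << 5) = 37249 | 32 = 37281

37281


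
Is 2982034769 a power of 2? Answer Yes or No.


0b10110001101111100011110101010001. Multiple bits set => No

No


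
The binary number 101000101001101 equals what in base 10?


101000101001101 in decimal = 20813

20813


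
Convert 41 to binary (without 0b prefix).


41 = 101001 in binary

101001


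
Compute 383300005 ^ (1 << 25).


383300005 ^ (1 << 25) = 383300005 ^ 33554432 = 349745573

349745573


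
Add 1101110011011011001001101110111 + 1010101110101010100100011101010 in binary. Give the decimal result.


1101110011011011001001101110111 + 1010101110101010100100011101010 = 11000100010000101101110001100001 = 3292716129

3292716129


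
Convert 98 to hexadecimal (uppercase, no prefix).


98 = 62 hex

62


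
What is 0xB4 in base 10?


B4 hex = 180 decimal

180


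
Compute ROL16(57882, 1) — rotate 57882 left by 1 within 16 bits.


Rotate 0b1110001000011010 left by 1 (16-bit) = 0b1100010000110101 = 50229

50229


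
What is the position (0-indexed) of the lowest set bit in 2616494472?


0b10011011111101001000100110001000. Lowest set bit at position 3

3


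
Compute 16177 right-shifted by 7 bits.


0b11111100110001 >> 7 = 0b1111110 = 126

126


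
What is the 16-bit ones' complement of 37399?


37399 ^ 65535 = 28136

28136


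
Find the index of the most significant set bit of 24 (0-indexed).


0b11000. Highest set bit at position 4

4


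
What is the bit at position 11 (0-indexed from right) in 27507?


0b110101101110011, position 11 = 1

1


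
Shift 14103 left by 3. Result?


0b11011100010111 << 3 = 0b11011100010111000 = 112824

112824


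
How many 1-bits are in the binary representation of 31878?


0b111110010000110 has 8 set bits

8


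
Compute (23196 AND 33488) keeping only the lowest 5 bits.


Step 1: 23196 & 33488 = 656
Step 2: 656 & 31 = 16

16


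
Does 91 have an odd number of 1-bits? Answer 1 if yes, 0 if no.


0b1011011 has 5 ones => parity 1

1


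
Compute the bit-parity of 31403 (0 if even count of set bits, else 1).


0b111101010101011 has 10 ones => parity 0

0


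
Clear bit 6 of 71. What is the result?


71 & ~(1 << 6) = 7

7


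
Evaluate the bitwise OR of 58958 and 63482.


0b1110011001001110 | 0b1111011111111010 = 0b1111011111111110 = 63486

63486


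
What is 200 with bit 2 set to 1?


200 | (1 << 2) = 200 | 4 = 204

204
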